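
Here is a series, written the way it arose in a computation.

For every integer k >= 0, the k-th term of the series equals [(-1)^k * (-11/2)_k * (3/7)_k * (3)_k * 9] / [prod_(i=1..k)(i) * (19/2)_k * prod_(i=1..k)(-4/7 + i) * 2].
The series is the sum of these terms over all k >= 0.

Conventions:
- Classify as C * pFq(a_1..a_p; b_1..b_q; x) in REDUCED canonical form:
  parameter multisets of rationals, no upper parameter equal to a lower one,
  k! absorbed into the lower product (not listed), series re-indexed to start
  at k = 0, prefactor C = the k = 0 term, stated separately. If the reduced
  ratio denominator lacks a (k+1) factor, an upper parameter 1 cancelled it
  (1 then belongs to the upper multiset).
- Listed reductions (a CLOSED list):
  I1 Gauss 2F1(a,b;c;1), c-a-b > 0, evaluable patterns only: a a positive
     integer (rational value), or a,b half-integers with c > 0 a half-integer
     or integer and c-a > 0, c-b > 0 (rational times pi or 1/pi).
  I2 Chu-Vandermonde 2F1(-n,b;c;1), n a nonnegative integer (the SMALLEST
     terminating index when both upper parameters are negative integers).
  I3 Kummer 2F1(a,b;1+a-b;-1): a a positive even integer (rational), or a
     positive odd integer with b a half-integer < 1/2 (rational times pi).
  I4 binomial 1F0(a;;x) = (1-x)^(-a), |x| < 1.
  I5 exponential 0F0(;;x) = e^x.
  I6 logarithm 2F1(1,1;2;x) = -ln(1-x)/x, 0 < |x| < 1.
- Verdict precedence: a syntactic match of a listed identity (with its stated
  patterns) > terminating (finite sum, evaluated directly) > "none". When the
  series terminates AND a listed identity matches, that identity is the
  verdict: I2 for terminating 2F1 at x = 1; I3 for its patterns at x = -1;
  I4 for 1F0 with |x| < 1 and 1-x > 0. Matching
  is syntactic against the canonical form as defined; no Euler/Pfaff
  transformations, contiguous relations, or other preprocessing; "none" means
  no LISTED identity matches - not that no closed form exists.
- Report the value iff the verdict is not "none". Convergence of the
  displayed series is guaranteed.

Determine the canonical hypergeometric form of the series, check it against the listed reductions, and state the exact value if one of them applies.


Reduced: x = -1, 2F1, upper = {-11/2, 3}, lower = {19/2}, C = 9/2. Verdict at x = -1: the Kummer evaluation I3 matches (x = -1; c = 19/2 equals 1+a-b for upper {-11/2, 3}: listed pattern). Sum: (984555/131072) * pi.

First insight: from the first term 9/2: the product of the first k integers (C = 9/2) is k!.
Step ratio: r(k) = (-1) * (k-11/2) (k+3) / [(k+19/2) (k+1)] - rational in k. x = (-1); t_0 = 9/2; negate the roots.


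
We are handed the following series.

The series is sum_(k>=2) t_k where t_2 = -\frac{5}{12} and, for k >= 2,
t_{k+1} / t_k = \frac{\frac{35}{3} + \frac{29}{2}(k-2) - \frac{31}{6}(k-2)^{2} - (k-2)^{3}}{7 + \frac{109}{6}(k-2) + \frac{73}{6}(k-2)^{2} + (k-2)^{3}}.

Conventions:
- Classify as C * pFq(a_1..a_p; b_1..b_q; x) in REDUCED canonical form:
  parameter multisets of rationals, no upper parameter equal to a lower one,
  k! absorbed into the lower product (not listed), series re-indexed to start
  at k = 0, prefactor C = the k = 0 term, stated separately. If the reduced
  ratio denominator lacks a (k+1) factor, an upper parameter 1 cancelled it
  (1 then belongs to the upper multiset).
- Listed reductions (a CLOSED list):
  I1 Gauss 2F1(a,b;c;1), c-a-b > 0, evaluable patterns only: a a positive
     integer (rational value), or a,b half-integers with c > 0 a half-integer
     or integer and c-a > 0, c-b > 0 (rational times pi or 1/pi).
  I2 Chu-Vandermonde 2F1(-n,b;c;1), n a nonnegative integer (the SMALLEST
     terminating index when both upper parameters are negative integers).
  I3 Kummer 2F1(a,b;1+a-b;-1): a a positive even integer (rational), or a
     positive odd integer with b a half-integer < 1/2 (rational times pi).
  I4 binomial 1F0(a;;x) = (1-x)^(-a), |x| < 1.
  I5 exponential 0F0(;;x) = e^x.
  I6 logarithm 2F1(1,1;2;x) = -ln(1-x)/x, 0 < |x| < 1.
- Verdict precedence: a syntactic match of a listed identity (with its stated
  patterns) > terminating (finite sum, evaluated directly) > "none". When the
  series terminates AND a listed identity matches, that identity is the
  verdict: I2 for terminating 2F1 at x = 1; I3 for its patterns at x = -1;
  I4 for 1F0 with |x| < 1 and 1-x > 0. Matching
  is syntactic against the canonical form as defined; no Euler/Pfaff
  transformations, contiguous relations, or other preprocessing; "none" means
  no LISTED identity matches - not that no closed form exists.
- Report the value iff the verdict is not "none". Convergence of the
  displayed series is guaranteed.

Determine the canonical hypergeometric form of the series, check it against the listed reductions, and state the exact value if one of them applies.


This is -\frac{5}{12} * 2F1(-\frac{5}{2}, 7; \frac{21}{2}; -1) in reduced canonical form. Verdict at x = -1: Kummer's theorem (I3) matches (x = -1; c = \frac{21}{2} equals 1+a-b for upper {-\frac{5}{2}, 7}: listed pattern). Hence: \left(-\frac{8083075}{16777216}\right) \cdot \pi.

Structural cue: t_0 = -\frac{5}{12} here, and factor the ratio over Q (C = -5/12): negated roots = parameters.
Step ratio: r(k) = -1 * (k-\frac{5}{2}) (k+7) / [(k+\frac{21}{2}) (k+1)] - poly over poly, x = -1 from leading terms; C = -\frac{5}{12} at k = 0.


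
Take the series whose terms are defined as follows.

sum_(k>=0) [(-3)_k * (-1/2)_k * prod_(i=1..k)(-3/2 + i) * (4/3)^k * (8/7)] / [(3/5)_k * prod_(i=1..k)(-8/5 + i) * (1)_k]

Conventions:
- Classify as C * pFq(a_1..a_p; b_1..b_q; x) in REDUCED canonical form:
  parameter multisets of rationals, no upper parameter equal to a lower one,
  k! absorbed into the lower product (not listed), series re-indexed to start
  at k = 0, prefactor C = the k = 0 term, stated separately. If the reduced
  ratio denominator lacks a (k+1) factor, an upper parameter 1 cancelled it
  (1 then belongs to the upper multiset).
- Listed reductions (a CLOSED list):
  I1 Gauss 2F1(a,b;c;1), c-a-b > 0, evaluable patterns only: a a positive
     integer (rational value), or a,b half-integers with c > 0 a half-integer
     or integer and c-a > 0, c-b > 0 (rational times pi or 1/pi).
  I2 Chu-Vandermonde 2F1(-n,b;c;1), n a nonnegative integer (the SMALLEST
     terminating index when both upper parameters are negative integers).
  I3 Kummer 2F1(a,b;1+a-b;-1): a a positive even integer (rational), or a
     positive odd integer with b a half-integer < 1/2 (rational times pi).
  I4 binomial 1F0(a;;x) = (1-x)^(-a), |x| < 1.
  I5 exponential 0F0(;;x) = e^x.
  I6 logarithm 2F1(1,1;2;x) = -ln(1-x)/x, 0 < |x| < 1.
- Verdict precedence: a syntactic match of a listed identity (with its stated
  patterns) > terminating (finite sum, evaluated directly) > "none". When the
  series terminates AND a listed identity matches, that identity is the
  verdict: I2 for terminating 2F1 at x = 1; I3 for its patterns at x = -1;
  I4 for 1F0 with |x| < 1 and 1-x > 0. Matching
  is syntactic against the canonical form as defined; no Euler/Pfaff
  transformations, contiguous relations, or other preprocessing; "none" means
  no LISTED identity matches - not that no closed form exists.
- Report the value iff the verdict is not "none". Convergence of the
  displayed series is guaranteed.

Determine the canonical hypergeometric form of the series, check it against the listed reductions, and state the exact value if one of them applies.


Prefactor 8/7, argument 4/3: 3F2 with upper {-3, -1/2, -1/2} over lower {-3/5, 3/5}. Verdict: terminating. With -3 upstairs the series is a 4-term polynomial sum; evaluated term by term. Exact value: 5959/1911.

Key step: t_0 being 8/7, the lower running product (prefactor 8/7) is a rising factorial.
Consecutive-term ratio: r(k) = (4/3) * (k-3) (k-1/2) (k-1/2) / [(k-3/5) (k+3/5) (k+1)] - rational in k, leading ratio (4/3); with t_0 = 8/7, classification follows.


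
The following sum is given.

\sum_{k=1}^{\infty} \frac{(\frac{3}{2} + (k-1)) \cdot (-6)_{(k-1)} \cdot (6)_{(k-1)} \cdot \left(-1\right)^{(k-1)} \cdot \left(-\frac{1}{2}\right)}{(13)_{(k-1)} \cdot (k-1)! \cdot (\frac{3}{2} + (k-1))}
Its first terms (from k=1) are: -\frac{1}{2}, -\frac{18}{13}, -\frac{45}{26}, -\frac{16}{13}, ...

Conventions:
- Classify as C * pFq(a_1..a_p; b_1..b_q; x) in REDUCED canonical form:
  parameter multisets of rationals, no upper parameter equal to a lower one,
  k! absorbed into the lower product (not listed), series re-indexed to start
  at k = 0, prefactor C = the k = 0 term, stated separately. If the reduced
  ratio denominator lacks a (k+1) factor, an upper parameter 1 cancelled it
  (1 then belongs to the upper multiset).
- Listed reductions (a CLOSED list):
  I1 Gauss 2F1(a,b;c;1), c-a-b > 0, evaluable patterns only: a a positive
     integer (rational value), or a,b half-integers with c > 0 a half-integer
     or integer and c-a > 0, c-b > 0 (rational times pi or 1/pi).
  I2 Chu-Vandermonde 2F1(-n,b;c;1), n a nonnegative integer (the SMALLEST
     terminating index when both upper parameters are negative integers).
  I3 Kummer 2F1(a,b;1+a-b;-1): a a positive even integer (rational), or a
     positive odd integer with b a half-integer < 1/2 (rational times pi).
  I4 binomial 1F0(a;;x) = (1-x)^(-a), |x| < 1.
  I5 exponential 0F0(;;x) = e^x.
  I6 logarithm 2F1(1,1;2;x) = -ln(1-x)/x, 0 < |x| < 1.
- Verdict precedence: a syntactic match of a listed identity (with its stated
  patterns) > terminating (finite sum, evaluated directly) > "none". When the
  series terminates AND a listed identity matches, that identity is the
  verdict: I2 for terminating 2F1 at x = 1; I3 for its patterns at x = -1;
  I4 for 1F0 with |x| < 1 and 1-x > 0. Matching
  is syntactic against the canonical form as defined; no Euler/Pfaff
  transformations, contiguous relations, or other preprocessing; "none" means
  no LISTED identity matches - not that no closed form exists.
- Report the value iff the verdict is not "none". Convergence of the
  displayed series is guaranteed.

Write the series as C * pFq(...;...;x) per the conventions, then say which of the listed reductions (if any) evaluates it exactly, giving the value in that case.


Canonical form: C = -\frac{1}{2} times 2F1 with upper {-6, 6}, lower {13}, x = -1. Verdict at x = -1: Kummer (I3) matches (x = -1; c = 13 equals 1+a-b for upper {-6, 6}: listed pattern). Exact value: -\frac{11}{2}.

Structural cue: x = -1 and striking the common factor k + 3/2 reduces the term (prefactor -1/2).
Ratio: r(k) = -1 * (k-6) (k+6) / [(k+13) (k+1)] - rational in k, leading ratio -1; with t_0 = -\frac{1}{2}, classification follows.


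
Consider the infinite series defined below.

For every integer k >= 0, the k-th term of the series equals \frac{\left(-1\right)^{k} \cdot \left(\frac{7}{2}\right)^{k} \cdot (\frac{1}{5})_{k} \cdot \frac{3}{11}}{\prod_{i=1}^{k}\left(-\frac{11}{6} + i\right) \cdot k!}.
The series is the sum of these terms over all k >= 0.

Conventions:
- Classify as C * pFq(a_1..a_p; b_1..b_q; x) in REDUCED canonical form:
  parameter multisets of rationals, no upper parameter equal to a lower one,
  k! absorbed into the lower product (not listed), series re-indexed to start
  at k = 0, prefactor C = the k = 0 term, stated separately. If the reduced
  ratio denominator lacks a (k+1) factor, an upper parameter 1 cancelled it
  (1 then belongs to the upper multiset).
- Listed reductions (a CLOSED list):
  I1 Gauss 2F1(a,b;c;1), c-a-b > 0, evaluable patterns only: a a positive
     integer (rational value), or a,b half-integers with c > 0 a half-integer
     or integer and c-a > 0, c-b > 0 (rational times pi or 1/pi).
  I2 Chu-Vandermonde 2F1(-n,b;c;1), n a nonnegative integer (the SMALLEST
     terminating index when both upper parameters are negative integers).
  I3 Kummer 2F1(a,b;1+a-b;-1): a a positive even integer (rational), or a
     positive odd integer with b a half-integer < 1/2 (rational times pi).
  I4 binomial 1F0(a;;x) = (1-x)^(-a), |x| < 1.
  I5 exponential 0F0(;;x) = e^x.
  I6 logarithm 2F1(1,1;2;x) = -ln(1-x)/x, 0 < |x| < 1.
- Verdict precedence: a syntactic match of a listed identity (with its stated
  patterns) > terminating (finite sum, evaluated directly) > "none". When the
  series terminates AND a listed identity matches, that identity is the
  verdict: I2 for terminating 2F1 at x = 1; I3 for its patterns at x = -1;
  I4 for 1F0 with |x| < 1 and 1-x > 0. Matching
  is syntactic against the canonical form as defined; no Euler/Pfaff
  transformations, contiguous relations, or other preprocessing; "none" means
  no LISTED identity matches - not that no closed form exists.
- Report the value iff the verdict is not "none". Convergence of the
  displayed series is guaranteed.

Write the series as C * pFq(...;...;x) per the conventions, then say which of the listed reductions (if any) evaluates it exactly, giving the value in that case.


Key step: t_0 = \frac{3}{11} here, and the (-1)^k factor (prefactor 3/11) folds into the argument's sign.
Consecutive-term ratio: r(k) = -\frac{7}{2} * (k+\frac{1}{5}) / [(k-\frac{5}{6}) (k+1)] - rational in k. x = -\frac{7}{2}; t_0 = \frac{3}{11}; negate the roots.

At argument -\frac{7}{2}: a 1F1 with upper {\frac{1}{5}}, lower {-\frac{5}{6}}, scaled by C = \frac{3}{11}. Verdict: none. Every listed pattern misses the 1F1 form at -\frac{7}{2}, upper {\frac{1}{5}}.


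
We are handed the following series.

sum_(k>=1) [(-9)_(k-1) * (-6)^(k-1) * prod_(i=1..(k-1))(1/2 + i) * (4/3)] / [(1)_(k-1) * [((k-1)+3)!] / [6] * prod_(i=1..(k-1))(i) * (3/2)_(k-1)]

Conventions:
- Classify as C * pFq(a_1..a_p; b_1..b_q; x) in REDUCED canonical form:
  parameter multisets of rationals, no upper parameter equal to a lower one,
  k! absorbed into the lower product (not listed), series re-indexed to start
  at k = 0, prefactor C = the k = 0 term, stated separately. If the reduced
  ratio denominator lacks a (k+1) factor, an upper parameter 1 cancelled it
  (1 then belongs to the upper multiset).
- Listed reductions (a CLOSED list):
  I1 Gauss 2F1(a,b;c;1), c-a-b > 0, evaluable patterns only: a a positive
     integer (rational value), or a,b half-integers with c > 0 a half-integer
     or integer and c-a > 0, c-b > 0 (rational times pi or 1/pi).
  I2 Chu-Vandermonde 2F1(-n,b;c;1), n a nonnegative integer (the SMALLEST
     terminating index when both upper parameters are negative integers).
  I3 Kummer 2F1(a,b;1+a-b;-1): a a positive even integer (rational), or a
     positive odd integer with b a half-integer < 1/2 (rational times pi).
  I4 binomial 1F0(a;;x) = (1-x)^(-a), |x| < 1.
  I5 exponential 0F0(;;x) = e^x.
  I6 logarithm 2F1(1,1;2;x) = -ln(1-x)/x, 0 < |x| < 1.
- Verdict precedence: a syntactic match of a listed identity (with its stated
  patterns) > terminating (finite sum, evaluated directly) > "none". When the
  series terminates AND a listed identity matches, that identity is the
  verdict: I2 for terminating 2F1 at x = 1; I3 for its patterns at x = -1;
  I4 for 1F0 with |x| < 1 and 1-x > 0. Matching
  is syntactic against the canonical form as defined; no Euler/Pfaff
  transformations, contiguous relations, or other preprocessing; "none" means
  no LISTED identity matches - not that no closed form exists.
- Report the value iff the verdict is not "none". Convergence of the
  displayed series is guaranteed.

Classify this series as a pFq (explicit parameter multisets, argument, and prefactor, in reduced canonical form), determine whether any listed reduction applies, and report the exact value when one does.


Key observation: t_0 = 4/3 here, and the running product (C = 4/3, x = -6) telescopes to a rising factorial.
Adjacent-term ratio: r(k) = (-6) * (k-9) / [(k+1) (k+4) (k+1)] ; factor over Q: parameters, x = (-6), and C = 4/3.

Canonical form: C = 4/3 times 1F2 with upper {-9}, lower {1, 4}, x = -6. Verdict: terminating - the sum ends at index 9 because -9 is a negative integer; exact evaluation follows. Value: 100418303/924000.


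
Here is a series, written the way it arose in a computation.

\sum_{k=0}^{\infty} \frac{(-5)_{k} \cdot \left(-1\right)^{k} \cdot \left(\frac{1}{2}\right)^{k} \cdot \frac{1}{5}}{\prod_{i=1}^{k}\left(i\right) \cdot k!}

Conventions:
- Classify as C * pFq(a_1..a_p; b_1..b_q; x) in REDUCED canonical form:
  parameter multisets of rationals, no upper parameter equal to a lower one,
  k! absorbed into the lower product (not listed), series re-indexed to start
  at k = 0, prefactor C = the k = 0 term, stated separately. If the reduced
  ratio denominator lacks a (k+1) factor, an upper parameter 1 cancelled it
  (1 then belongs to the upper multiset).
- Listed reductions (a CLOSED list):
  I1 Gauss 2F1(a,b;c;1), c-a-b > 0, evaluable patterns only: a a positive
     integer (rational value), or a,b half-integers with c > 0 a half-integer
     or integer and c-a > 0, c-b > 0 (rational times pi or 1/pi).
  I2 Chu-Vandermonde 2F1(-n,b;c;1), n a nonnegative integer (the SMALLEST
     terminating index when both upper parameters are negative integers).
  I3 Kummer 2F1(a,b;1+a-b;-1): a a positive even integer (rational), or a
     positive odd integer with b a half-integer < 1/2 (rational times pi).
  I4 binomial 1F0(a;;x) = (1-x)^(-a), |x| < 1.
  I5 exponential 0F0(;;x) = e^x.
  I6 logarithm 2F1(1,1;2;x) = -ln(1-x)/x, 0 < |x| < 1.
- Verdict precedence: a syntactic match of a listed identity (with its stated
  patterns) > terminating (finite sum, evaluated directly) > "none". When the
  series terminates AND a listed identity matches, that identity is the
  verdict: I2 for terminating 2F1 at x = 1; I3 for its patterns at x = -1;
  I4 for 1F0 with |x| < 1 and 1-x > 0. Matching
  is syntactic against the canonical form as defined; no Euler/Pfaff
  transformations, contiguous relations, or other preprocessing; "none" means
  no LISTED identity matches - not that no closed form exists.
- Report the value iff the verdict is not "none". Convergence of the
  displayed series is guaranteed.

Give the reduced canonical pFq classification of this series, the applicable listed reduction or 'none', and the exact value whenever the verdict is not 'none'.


With C = \frac{1}{5}: the canonical form is 1F1(-5; 1; -\frac{1}{2}). Verdict: terminating at k = 5: the factor (-5)_k kills every later term; summing the 6 survivors is exact. Value: \frac{19091}{19200}.

Key step: t_0 = \frac{1}{5} here, and the denominator's factorial ratio (C = 1/5, x = -1/2) is a lower Pochhammer.
Term ratio: r(k) = -\frac{1}{2} * (k-5) / [(k+1) (k+1)] - rational in k. x = -\frac{1}{2}; t_0 = \frac{1}{5}; negate the roots.


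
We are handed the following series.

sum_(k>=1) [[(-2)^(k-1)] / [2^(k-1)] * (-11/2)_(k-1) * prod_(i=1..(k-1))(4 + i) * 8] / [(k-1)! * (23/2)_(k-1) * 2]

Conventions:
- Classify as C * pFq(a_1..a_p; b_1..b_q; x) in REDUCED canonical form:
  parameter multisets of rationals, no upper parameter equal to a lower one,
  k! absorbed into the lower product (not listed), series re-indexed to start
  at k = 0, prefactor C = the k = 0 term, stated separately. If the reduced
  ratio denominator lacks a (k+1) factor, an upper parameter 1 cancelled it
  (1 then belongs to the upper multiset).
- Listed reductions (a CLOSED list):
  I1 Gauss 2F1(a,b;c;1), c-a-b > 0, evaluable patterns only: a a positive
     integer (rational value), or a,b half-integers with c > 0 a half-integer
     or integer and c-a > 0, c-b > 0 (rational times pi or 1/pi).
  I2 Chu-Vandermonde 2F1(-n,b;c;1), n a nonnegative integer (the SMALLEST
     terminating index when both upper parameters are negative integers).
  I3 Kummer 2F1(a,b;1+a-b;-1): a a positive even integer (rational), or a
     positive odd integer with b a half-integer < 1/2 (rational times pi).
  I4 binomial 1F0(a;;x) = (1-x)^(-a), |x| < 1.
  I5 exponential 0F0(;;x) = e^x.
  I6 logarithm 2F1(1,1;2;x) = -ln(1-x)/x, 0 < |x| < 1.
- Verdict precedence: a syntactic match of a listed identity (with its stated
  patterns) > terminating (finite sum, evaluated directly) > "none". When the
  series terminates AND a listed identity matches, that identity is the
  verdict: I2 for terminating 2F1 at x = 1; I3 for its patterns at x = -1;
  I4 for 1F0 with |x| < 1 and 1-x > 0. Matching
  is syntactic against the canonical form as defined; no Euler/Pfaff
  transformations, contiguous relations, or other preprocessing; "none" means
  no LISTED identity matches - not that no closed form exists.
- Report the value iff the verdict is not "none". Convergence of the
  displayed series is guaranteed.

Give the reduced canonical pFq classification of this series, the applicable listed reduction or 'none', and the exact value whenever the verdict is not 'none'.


With C = 4: the canonical form is 2F1(-11/2, 5; 23/2; -1). Verdict: this is Kummer (I3) (x = -1; c = 23/2 equals 1+a-b for upper {-11/2, 5}: listed pattern). Value: (43648605/4194304) * pi.

First insight: with t_0 = 4, the two k-th powers (C = 4) combine into one argument.
Adjacent-term ratio: r(k) = (-1) * (k-11/2) (k+5) / [(k+23/2) (k+1)] - rational; roots negated = parameters, x = (-1), C = 4.


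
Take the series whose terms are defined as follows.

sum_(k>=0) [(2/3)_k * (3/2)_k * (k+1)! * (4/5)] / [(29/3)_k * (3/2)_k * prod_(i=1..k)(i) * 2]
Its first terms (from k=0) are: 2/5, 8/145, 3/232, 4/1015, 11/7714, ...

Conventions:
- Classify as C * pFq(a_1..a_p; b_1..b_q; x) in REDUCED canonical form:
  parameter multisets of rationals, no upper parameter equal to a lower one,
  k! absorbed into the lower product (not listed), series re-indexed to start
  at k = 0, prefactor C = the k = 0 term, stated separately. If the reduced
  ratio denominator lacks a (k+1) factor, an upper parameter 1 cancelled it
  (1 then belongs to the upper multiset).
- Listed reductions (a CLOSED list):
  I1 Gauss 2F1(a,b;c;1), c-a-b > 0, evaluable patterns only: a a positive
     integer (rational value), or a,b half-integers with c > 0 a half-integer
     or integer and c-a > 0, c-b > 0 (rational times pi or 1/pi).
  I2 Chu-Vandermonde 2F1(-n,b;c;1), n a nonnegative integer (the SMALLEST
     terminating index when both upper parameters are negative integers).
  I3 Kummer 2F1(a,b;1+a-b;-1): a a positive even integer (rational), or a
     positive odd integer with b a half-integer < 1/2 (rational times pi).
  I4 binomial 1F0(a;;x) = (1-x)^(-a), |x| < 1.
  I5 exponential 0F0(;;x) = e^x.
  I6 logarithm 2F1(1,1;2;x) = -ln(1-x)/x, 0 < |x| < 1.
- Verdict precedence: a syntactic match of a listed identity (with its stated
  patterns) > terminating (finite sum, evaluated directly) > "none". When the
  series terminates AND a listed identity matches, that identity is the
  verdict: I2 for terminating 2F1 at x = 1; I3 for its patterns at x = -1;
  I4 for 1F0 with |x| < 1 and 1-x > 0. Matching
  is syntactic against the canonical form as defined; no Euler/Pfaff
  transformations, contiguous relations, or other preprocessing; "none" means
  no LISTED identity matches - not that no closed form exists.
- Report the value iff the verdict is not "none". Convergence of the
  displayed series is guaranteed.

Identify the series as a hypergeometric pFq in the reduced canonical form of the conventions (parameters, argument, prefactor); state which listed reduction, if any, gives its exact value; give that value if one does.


Classification (C = 2/5): 2F1 with upper {2/3, 2}, lower {29/3}, argument x = 1. Verdict (x = 1): Gauss's theorem (I1) applies (x = 1: the Gamma ratio telescopes since c-a-b = 7 > 0 and a = 2 in Z>0). Exact value: 299/630.

Key step: with t_0 = 2/5, the parameter 3/2 appears in both the upper and lower lists and cancels.
Consecutive-term ratio: r(k) = 1 * (k+2/3) (k+2) / [(k+29/3) (k+1)] - rational in k, leading ratio 1; with t_0 = 2/5, classification follows.


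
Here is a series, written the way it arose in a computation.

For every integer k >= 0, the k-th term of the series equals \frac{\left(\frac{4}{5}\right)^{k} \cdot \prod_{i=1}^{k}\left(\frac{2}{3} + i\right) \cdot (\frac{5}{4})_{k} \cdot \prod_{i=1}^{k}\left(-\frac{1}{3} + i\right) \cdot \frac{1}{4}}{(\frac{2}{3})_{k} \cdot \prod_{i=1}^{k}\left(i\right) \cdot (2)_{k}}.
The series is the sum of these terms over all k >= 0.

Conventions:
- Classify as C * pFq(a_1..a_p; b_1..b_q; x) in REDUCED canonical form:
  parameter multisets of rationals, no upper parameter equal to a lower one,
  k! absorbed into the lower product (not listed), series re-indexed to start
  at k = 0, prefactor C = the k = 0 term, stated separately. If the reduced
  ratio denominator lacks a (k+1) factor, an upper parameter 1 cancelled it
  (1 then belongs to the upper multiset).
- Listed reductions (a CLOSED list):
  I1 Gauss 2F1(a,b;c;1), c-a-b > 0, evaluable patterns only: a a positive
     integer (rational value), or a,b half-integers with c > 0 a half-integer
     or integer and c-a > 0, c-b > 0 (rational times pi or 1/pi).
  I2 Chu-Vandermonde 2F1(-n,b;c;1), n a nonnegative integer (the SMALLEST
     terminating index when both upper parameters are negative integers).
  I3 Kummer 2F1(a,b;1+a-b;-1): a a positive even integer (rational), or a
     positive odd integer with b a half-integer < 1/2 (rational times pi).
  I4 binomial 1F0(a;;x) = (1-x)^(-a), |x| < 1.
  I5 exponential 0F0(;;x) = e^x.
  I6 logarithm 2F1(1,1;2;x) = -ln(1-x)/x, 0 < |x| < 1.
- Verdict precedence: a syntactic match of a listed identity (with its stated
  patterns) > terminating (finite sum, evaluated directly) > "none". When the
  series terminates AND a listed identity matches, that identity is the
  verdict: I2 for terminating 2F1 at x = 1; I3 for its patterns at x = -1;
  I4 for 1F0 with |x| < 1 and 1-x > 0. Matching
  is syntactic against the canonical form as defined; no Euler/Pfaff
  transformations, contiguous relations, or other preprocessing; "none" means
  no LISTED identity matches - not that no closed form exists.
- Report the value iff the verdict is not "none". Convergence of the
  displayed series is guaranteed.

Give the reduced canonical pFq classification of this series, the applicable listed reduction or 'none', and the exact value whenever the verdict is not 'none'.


The series (x = \frac{4}{5}) is 2F1: upper {\frac{5}{4}, \frac{5}{3}}, lower {2}, prefactor \frac{1}{4}. Verdict: none. No listed pattern accepts 2F1(\frac{5}{4}, \frac{5}{3}; 2; \frac{4}{5}).

The tell: from the first term \frac{1}{4}: the running product (C = 1/4) telescopes to a rising factorial.
Ratio: r(k) = \frac{4}{5} * (k+\frac{5}{4}) (k+\frac{5}{3}) / [(k+2) (k+1)] - poly over poly, x = \frac{4}{5} from leading terms; C = \frac{1}{4} at k = 0.


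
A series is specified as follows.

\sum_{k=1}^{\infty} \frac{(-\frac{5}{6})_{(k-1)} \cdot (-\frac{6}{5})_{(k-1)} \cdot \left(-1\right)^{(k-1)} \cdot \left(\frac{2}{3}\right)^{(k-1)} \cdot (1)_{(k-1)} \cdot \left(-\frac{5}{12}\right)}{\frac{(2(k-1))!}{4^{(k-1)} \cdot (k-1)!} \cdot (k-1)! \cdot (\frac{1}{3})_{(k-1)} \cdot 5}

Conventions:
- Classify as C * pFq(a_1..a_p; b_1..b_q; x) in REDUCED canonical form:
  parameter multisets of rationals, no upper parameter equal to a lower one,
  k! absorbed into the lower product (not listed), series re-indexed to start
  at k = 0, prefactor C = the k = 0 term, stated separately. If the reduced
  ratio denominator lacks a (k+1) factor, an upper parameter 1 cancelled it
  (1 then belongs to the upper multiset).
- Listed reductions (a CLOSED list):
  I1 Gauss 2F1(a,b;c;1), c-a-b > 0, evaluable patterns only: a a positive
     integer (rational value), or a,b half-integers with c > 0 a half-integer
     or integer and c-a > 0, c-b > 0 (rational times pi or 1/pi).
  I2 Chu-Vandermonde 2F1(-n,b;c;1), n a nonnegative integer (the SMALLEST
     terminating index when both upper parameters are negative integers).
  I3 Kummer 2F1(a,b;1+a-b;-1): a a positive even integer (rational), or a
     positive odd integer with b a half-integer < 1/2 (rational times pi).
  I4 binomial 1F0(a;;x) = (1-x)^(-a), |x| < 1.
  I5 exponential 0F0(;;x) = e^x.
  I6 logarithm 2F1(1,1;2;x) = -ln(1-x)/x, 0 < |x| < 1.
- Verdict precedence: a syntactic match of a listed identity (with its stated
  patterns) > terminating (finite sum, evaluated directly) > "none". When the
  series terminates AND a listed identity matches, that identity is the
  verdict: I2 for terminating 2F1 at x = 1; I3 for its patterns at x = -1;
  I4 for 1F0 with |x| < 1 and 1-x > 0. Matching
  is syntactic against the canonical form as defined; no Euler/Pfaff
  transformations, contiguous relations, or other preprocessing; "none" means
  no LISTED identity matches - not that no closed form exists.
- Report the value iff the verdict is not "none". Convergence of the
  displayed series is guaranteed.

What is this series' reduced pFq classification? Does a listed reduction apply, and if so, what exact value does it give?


The series (x = -\frac{2}{3}) is 3F2: upper {-\frac{6}{5}, -\frac{5}{6}, 1}, lower {\frac{1}{3}, \frac{1}{2}}, prefactor -\frac{1}{12}. Verdict: no listed reduction: x = -\frac{2}{3} and upper {-\frac{6}{5}, -\frac{5}{6}, 1} fail every I1-I6 pattern.

The tell: x = -\frac{2}{3} and the constant factors (C = -1/12, x = -2/3) combine into one prefactor.
Consecutive-term ratio: r(k) = -\frac{2}{3} * (k-\frac{6}{5}) (k-\frac{5}{6}) (k+1) / [(k+\frac{1}{3}) (k+\frac{1}{2}) (k+1)] - poly over poly, x = -\frac{2}{3} from leading terms; C = -\frac{1}{12} at k = 0.


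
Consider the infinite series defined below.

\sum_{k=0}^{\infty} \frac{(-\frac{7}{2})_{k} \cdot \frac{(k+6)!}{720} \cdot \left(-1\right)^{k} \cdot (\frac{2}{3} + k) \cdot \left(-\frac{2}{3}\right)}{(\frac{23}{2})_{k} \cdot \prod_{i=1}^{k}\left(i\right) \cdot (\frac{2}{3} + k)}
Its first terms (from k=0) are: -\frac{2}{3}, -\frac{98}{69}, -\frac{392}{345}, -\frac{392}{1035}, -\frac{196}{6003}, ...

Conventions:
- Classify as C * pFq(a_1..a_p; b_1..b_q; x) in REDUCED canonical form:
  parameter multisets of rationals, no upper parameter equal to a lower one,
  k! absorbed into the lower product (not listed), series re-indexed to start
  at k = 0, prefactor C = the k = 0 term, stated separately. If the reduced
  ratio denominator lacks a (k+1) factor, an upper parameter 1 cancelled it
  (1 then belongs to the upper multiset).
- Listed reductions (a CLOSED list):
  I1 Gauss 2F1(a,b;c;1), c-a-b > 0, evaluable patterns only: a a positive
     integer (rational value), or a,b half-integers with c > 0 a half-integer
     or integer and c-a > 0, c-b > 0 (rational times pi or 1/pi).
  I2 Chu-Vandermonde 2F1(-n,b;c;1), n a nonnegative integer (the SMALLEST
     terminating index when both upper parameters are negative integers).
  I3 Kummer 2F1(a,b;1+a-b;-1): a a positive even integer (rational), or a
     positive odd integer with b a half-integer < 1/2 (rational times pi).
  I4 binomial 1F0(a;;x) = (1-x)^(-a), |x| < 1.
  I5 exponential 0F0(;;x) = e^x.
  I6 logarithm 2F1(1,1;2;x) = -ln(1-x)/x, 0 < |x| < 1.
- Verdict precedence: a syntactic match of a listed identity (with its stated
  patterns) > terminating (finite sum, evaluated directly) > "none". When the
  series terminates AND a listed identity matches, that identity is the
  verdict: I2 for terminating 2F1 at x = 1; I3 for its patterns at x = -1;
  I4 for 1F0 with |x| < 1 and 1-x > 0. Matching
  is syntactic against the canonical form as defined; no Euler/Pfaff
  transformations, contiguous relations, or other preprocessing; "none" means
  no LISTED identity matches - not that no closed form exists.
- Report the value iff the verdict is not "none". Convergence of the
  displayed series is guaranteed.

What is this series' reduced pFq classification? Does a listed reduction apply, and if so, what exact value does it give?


This is -\frac{2}{3} * 2F1(-\frac{7}{2}, 7; \frac{23}{2}; -1) in reduced canonical form. Verdict: this is Kummer's theorem (I3) (x = -1; c = \frac{23}{2} equals 1+a-b for upper {-\frac{7}{2}, 7}: listed pattern). Value: \left(-\frac{4849845}{4194304}\right) \cdot \pi.

The tell: with t_0 = -\frac{2}{3}, the product of the first k integers (C = -2/3) is k!.
Consecutive-term ratio: r(k) = -1 * (k-\frac{7}{2}) (k+7) / [(k+\frac{23}{2}) (k+1)] - rational in k. x = -1; t_0 = -\frac{2}{3}; negate the roots.


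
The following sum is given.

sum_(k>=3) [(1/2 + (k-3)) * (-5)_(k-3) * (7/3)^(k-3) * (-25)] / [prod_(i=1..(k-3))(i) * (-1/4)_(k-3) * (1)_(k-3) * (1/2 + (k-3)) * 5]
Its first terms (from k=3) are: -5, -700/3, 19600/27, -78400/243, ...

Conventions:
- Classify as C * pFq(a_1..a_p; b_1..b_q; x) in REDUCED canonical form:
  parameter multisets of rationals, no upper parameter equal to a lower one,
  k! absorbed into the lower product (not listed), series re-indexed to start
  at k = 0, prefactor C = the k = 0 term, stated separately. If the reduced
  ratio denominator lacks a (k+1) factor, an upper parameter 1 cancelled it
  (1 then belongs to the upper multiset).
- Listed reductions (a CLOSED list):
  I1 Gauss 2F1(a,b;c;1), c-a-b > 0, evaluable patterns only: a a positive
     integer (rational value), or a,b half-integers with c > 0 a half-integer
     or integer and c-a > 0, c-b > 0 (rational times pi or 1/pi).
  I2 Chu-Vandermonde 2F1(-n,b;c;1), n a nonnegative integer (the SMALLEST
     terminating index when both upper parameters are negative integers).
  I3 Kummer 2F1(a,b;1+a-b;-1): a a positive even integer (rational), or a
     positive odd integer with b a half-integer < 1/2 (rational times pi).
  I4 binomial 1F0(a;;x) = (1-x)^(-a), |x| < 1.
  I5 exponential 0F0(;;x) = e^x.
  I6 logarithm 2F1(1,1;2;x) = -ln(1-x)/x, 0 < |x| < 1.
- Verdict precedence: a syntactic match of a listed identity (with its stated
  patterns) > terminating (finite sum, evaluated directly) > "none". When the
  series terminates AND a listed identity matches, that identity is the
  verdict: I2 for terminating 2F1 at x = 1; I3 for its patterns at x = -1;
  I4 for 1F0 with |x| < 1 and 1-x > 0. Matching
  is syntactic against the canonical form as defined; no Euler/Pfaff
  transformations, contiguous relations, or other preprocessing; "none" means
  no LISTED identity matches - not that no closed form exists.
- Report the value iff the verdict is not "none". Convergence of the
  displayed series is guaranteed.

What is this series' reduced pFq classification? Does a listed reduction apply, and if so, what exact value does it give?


With C = -5: the canonical form is 1F2(-5; -1/4, 1; 7/3). Verdict: terminating. With -5 upstairs the series is a 6-term polynomial sum; evaluated term by term. Hence: 71566897/360855.

Structural cue: t_0 being -5, the constant factors (prefactor -5) combine into one prefactor.
Ratio: r(k) = (7/3) * (k-5) / [(k-1/4) (k+1) (k+1)] - rational; roots negated = parameters, x = (7/3), C = -5.


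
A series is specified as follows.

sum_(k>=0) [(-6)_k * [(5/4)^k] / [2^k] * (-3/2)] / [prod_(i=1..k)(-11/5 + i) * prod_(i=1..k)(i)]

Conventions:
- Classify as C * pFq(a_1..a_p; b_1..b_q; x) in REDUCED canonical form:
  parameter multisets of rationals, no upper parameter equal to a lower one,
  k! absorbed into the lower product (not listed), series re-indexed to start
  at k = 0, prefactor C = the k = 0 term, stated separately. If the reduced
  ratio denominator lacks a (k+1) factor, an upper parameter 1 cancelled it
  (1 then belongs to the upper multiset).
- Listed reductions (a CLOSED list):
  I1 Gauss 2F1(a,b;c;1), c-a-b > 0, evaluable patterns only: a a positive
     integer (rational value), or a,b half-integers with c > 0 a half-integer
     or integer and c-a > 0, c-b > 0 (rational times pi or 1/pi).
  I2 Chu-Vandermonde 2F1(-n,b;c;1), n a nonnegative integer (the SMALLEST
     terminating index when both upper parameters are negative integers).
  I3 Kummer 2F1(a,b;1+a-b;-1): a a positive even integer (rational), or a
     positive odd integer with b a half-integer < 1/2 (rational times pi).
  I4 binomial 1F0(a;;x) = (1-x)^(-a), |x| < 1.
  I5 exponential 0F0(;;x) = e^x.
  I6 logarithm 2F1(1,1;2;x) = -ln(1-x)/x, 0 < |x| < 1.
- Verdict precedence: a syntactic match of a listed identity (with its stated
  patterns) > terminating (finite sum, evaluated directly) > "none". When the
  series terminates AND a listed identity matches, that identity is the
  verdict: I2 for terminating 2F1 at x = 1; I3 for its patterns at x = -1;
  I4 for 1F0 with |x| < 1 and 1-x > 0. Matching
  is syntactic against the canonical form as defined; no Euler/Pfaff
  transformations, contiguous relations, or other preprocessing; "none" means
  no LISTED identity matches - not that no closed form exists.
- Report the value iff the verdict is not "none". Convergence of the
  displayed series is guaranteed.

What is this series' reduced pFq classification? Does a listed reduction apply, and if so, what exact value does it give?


With C = -3/2: the canonical form is 1F1(-6; -6/5; 5/8). Verdict: terminating. With -6 upstairs the series is a 7-term polynomial sum; evaluated term by term. Hence: -137895991489/10041163776.

Structural cue: with t_0 = -3/2, the two k-th powers (C = -3/2) combine into one argument.
Step ratio: r(k) = (5/8) * (k-6) / [(k-6/5) (k+1)] ; factor over Q: parameters, x = (5/8), and C = -3/2.


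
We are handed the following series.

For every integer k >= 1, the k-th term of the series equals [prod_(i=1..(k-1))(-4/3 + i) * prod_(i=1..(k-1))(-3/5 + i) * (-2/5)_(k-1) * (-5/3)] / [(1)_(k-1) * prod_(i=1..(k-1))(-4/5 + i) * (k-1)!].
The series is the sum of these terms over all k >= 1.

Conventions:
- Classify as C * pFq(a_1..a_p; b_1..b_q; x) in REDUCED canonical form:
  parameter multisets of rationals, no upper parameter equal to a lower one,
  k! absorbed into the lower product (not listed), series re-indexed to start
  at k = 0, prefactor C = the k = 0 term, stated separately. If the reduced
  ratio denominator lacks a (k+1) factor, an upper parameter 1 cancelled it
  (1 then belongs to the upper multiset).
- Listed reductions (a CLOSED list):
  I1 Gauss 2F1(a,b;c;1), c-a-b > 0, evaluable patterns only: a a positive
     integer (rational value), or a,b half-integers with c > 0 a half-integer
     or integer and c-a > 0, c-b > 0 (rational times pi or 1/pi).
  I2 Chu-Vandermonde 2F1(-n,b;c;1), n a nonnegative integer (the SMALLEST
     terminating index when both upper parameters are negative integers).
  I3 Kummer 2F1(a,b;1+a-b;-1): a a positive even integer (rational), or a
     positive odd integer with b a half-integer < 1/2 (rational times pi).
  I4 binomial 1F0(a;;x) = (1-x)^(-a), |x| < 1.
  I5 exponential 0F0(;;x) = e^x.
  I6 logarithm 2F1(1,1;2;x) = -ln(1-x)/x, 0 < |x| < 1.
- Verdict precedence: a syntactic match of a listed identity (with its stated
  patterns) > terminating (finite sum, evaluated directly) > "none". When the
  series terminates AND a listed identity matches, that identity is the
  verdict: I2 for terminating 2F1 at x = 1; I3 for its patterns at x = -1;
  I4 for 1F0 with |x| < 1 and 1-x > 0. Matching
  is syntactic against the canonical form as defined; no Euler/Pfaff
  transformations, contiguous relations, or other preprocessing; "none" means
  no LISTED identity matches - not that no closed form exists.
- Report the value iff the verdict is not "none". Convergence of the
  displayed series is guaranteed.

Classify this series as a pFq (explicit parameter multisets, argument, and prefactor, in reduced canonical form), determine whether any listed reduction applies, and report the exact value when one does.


Key step: t_0 = -5/3 here, and the running product (C = -5/3, x = 1) telescopes to a rising factorial.
Adjacent-term ratio: r(k) = 1 * (k-2/5) (k-1/3) (k+2/5) / [(k+1/5) (k+1) (k+1)] - poly over poly, x = 1 from leading terms; C = -5/3 at k = 0.

Prefactor -5/3, argument 1: 3F2 with upper {-2/5, -1/3, 2/5} over lower {1/5, 1}. Verdict: none (x = 1): each listed identity misses the multisets {-2/5, -1/3, 2/5} ; {1/5, 1}.


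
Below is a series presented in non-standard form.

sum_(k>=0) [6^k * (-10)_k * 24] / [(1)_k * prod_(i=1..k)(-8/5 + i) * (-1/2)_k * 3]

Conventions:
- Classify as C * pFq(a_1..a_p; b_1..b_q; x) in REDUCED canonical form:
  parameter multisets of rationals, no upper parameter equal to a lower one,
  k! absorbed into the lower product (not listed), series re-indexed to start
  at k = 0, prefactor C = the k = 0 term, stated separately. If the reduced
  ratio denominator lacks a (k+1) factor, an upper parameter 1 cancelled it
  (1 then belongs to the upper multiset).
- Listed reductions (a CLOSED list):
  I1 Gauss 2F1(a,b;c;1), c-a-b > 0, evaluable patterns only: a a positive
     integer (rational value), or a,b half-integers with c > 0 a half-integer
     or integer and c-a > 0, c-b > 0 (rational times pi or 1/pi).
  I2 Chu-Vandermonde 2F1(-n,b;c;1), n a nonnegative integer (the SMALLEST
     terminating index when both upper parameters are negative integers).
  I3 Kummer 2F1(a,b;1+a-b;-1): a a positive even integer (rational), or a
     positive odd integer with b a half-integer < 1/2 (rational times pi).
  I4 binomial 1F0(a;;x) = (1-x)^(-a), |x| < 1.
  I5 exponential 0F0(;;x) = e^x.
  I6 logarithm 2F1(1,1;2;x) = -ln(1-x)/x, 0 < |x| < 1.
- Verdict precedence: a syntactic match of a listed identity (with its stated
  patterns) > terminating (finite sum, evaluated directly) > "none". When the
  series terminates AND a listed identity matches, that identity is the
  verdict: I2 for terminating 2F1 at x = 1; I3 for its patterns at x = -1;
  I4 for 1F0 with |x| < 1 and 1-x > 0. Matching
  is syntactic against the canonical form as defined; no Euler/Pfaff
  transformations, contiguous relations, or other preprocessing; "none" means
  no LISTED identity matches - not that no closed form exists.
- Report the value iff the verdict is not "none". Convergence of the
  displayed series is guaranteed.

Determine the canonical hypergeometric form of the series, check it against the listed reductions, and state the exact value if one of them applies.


At argument 6: a 1F2 with upper {-10}, lower {-3/5, -1/2}, scaled by C = 8. Verdict: terminating - no listed pattern fits, but -10 in the upper list cuts the series at k = 10; direct evaluation. Sum: 565898623473016/5769290527.

Structural cue: t_0 being 8, the lower running product (prefactor 8) is a rising factorial.
Adjacent-term ratio: r(k) = 6 * (k-10) / [(k-3/5) (k-1/2) (k+1)] - poly over poly, x = 6 from leading terms; C = 8 at k = 0.
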